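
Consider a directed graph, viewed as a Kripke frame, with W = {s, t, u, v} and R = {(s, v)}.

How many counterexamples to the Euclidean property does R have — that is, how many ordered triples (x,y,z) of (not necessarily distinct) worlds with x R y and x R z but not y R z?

Enumerating: (s,v,v).

1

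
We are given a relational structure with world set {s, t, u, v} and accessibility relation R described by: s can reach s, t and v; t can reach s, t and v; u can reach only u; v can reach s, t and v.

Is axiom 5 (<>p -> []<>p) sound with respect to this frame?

The schema 5 characterises exactly the Euclidean frames.
Euclidean: yes — any two successors of a common world are R-related.

Yes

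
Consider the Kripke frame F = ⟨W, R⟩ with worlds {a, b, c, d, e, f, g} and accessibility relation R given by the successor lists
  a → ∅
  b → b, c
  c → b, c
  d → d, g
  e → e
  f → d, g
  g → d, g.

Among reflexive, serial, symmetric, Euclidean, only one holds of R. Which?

Reflexive: no — a is not related to itself.
Serial: no — a has no R-successor.
Symmetric: no — f R d but not d R f.
Euclidean: yes — any two successors of a common world are R-related.
Only Euclidean holds.

Euclidean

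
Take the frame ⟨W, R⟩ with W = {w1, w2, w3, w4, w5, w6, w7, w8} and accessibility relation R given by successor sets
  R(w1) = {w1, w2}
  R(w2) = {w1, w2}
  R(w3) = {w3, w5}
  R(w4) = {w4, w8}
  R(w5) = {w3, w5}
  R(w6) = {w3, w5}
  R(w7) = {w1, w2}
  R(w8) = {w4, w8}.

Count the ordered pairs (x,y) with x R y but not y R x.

4

Enumerating: (w6,w3), (w6,w5), (w7,w1), (w7,w2).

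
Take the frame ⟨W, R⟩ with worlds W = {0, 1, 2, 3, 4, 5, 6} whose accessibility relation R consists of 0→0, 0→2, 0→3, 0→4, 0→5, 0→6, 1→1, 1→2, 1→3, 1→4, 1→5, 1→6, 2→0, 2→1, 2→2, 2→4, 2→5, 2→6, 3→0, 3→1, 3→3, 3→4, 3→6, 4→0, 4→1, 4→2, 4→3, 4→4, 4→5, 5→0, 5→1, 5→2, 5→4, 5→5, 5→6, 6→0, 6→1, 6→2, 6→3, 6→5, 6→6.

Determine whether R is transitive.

Transitive: no — 0 R 2 and 2 R 1, but not 0 R 1.

No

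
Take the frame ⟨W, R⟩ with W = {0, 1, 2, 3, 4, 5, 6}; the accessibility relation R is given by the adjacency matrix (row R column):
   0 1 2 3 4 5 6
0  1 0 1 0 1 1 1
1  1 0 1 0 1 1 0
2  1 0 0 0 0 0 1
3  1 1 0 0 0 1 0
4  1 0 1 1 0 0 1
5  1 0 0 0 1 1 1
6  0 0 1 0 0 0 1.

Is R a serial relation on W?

Yes

Serial: yes — every world has a successor (e.g. 0 R 0).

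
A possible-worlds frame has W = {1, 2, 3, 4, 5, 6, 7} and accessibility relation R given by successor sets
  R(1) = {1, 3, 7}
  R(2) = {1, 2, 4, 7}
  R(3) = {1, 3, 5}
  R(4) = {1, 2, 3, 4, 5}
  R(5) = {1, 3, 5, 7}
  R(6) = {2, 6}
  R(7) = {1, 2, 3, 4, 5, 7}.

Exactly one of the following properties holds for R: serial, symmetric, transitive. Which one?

serial

Serial: yes — every world has a successor (e.g. 1 R 1).
Symmetric: no — 2 R 1 but not 1 R 2.
Transitive: no — 1 R 3 and 3 R 5, but not 1 R 5.
Only serial holds.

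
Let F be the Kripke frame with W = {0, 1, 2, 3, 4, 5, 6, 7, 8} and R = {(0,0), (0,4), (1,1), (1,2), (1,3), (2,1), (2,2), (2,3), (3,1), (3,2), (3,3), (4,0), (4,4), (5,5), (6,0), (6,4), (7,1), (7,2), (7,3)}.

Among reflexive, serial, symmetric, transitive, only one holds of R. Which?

Reflexive: no — 6 is not related to itself.
Serial: no — 8 has no R-successor.
Symmetric: no — 6 R 0 but not 0 R 6.
Transitive: yes — every two-step R-path is closed by a direct edge.
Only transitive holds.

transitive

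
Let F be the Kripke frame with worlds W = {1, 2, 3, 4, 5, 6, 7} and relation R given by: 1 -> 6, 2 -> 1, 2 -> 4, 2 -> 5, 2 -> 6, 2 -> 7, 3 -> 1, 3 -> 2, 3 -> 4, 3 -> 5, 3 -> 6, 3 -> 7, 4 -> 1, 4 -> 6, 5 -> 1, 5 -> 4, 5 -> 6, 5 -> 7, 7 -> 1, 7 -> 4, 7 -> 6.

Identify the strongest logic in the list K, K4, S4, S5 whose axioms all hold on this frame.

Transitive (axiom 4): yes — every two-step R-path is closed by a direct edge.
Reflexive (axiom T): no — 1 is not related to itself.
Euclidean (axiom 5): no — 2 R 1 and 2 R 4, but not 1 R 4.
So F validates K, K4; S4 would additionally require R to be reflexive. The strongest is K4.

K4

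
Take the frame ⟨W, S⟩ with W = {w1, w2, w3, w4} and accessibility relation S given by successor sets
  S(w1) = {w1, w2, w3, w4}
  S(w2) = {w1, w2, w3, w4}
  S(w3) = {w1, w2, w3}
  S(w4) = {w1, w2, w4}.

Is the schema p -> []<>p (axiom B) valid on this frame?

Yes

Axiom B corresponds to the accessibility relation being symmetric.
Symmetric: yes — every pair in S has its reverse in S.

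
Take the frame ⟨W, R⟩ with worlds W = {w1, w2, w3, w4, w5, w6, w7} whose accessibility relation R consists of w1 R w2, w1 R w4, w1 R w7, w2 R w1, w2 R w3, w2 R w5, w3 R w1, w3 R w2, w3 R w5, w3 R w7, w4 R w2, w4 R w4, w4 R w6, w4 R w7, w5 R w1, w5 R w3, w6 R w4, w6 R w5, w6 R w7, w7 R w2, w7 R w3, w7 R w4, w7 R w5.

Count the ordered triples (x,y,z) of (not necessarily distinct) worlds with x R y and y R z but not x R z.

Enumerating: (w1,w2,w1), (w1,w2,w3), (w1,w2,w5), (w1,w4,w6), (w1,w7,w3), (w1,w7,w5), (w2,w1,w2), (w2,w1,w4), (w2,w1,w7), (w2,w3,w2), (w2,w3,w7), (w3,w1,w4), … and 28 more.
Total: 40.

40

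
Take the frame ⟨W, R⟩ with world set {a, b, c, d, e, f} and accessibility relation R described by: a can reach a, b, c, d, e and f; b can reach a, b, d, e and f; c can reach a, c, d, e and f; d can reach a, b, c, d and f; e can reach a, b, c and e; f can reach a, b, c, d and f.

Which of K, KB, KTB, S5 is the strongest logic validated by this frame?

Symmetric (axiom B): yes — every pair in R has its reverse in R.
Reflexive (axiom T): yes — every world is R-related to itself.
Euclidean (axiom 5): no — a R b and a R c, but not b R c.
So F validates K, KB, KTB; S5 would additionally require R to be Euclidean. The strongest is KTB.

KTB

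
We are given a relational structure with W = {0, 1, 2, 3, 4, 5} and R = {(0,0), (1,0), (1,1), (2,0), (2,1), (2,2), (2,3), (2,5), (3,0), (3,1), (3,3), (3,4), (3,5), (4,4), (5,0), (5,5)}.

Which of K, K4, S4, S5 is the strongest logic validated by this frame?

K

Transitive (axiom 4): no — 2 R 3 and 3 R 4, but not 2 R 4.
Reflexive (axiom T): yes — every world is R-related to itself.
Euclidean (axiom 5): no — 2 R 0 and 2 R 1, but not 0 R 1.
So F validates K; K4 would additionally require R to be transitive. The strongest is K.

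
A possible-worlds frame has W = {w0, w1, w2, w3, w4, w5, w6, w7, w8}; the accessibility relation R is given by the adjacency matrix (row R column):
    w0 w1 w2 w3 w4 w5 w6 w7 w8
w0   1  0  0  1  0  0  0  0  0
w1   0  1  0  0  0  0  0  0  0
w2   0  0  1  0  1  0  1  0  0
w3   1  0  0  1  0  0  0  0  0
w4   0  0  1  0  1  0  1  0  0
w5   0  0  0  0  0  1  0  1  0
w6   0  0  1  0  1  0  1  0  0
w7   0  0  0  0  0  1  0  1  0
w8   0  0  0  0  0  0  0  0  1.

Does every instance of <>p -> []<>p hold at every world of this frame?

The schema 5 characterises exactly the Euclidean frames.
Euclidean: yes — any two successors of a common world are R-related.

Yes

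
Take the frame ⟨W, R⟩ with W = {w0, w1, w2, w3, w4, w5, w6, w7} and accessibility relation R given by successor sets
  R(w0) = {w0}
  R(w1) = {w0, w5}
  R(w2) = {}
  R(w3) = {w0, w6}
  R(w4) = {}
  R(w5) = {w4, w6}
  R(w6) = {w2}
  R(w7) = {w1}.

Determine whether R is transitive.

No

Transitive: no — w1 R w5 and w5 R w4, but not w1 R w4.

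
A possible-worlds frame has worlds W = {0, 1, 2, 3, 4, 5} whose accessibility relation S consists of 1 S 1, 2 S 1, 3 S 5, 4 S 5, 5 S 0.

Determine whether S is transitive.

No

Transitive: no — 3 S 5 and 5 S 0, but not 3 S 0.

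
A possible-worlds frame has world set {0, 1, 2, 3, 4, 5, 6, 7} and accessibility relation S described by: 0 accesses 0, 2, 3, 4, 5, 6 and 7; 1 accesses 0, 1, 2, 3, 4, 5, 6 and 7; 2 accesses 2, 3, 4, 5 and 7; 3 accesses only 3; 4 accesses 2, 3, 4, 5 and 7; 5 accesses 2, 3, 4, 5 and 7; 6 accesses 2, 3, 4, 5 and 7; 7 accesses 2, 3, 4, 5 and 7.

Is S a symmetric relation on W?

Symmetric: no — 0 S 2 but not 2 S 0.

No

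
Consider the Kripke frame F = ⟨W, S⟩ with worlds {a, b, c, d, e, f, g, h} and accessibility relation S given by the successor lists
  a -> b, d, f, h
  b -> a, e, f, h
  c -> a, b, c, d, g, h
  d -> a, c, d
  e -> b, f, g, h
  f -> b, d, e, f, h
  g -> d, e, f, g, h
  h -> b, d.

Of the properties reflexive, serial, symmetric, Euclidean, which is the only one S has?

Reflexive: no — a is not related to itself.
Serial: yes — every world has a successor (e.g. a S b).
Symmetric: no — a S f but not f S a.
Euclidean: no — a S b and a S d, but not b S d.
Only serial holds.

serial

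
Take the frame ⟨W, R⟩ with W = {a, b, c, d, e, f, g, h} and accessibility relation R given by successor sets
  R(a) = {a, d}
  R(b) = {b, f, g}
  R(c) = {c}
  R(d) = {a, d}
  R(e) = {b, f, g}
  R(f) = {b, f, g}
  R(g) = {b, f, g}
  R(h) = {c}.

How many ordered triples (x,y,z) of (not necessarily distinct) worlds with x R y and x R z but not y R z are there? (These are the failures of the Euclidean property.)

R is Euclidean; there are no such tuples.

0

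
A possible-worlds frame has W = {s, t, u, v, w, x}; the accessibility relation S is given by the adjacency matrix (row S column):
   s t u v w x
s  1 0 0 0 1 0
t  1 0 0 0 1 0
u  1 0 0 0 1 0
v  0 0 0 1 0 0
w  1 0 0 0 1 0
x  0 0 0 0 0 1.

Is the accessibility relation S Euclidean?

Yes

Euclidean: yes — any two successors of a common world are S-related.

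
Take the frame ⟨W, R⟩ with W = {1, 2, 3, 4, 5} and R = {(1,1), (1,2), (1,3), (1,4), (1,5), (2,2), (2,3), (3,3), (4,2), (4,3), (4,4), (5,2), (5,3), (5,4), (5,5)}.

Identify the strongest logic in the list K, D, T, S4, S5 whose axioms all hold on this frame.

Serial (axiom D): yes — every world has a successor (e.g. 1 R 1).
Reflexive (axiom T): yes — every world is R-related to itself.
Transitive (axiom 4): yes — every two-step R-path is closed by a direct edge.
Euclidean (axiom 5): no — 1 R 2 and 1 R 4, but not 2 R 4.
So F validates K, D, T, S4; S5 would additionally require R to be Euclidean. The strongest is S4.

S4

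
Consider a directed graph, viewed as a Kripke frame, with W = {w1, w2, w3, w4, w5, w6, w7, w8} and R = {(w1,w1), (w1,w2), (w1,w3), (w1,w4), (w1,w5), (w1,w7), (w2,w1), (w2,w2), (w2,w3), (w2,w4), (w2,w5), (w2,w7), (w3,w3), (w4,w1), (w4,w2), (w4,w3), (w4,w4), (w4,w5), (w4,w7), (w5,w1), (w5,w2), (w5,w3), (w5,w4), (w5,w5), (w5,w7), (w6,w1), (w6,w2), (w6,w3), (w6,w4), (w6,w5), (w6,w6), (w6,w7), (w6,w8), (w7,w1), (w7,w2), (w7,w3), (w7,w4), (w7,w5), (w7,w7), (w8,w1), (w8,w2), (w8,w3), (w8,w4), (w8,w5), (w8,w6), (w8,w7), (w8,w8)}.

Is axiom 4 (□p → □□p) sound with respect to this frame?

The schema 4 characterises exactly the transitive frames.
Transitive: yes — every two-step R-path is closed by a direct edge.

Yes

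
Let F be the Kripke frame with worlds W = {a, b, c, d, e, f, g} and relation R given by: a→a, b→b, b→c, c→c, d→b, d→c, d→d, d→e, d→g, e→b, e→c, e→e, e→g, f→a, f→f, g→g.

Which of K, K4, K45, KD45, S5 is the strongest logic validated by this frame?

K4

Transitive (axiom 4): yes — every two-step R-path is closed by a direct edge.
Euclidean (axiom 5): no — d R b and d R e, but not b R e.
Serial (axiom D): yes — every world has a successor (e.g. a R a).
Reflexive (axiom T): yes — every world is R-related to itself.
So F validates K, K4; K45 would additionally require R to be Euclidean. The strongest is K4.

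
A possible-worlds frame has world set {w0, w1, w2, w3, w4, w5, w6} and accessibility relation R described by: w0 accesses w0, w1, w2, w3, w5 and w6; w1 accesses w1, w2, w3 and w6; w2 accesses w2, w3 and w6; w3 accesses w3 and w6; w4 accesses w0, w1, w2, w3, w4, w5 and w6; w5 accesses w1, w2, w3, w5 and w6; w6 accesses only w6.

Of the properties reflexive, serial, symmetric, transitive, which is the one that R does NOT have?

Reflexive: yes — every world is R-related to itself.
Serial: yes — every world has a successor (e.g. w0 R w0).
Symmetric: no — w0 R w1 but not w1 R w0.
Transitive: yes — every two-step R-path is closed by a direct edge.
Only symmetric fails.

symmetric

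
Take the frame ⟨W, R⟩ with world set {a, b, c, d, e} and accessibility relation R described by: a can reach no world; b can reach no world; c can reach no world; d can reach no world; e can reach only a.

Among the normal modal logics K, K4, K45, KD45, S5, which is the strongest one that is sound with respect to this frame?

K4

Transitive (axiom 4): yes — every two-step R-path is closed by a direct edge.
Euclidean (axiom 5): no — e R a and e R a, but not a R a.
Serial (axiom D): no — a has no R-successor.
Reflexive (axiom T): no — a is not related to itself.
So F validates K, K4; K45 would additionally require R to be Euclidean. The strongest is K4.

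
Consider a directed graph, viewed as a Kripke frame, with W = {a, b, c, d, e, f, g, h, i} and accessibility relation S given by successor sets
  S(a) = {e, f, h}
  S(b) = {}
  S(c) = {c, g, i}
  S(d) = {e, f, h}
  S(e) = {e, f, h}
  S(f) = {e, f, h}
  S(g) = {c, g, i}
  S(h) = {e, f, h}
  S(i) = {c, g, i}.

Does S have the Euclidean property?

Euclidean: yes — any two successors of a common world are S-related.

Yes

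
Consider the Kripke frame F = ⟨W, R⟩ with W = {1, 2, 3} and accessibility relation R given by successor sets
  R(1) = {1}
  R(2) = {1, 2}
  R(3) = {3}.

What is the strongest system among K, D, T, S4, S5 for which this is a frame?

Serial (axiom D): yes — every world has a successor (e.g. 1 R 1).
Reflexive (axiom T): yes — every world is R-related to itself.
Transitive (axiom 4): yes — every two-step R-path is closed by a direct edge.
Euclidean (axiom 5): no — 2 R 1 and 2 R 2, but not 1 R 2.
So F validates K, D, T, S4; S5 would additionally require R to be Euclidean. The strongest is S4.

S4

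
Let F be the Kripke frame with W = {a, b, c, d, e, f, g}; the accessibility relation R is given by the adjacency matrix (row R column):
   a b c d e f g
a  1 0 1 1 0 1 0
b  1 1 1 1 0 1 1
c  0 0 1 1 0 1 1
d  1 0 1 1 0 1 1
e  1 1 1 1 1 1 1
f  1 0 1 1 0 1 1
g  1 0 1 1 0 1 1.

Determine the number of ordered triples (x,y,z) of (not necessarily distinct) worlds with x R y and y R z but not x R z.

Enumerating: (a,c,g), (a,d,g), (a,f,g), (c,d,a), (c,f,a), (c,g,a).

6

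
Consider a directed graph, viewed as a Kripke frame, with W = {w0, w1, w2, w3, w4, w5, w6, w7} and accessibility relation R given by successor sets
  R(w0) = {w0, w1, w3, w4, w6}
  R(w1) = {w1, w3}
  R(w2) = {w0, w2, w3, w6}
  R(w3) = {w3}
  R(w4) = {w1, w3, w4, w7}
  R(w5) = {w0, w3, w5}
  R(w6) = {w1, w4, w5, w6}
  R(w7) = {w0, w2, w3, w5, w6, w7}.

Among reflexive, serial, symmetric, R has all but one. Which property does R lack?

Reflexive: yes — every world is R-related to itself.
Serial: yes — every world has a successor (e.g. w0 R w0).
Symmetric: no — w0 R w1 but not w1 R w0.
Only symmetric fails.

symmetric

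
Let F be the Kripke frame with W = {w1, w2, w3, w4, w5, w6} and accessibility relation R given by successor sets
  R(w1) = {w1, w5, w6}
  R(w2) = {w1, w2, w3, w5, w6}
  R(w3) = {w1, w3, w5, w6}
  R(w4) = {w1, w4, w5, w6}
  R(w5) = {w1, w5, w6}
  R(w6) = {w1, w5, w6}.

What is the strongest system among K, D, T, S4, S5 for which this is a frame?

S4

Serial (axiom D): yes — every world has a successor (e.g. w1 R w1).
Reflexive (axiom T): yes — every world is R-related to itself.
Transitive (axiom 4): yes — every two-step R-path is closed by a direct edge.
Euclidean (axiom 5): no — w2 R w1 and w2 R w3, but not w1 R w3.
So F validates K, D, T, S4; S5 would additionally require R to be Euclidean. The strongest is S4.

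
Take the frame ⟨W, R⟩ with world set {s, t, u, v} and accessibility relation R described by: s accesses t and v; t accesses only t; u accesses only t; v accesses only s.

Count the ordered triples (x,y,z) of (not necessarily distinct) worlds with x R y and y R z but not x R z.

Enumerating: (s,v,s), (v,s,t), (v,s,v).

3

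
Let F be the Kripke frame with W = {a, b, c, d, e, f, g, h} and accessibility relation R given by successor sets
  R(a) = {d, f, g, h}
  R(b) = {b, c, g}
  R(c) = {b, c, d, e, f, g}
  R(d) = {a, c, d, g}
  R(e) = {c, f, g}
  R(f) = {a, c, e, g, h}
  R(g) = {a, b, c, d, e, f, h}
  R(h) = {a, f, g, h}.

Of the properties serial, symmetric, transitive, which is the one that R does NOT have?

transitive

Serial: yes — every world has a successor (e.g. a R d).
Symmetric: yes — every pair in R has its reverse in R.
Transitive: no — a R d and d R c, but not a R c.
Only transitive fails.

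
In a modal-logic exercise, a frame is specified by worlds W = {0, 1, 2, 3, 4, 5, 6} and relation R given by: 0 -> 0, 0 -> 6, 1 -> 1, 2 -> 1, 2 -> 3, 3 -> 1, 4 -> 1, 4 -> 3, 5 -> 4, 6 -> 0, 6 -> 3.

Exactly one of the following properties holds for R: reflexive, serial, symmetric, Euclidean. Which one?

Reflexive: no — 2 is not related to itself.
Serial: yes — every world has a successor (e.g. 0 R 0).
Symmetric: no — 2 R 1 but not 1 R 2.
Euclidean: no — 2 R 1 and 2 R 3, but not 1 R 3.
Only serial holds.

serial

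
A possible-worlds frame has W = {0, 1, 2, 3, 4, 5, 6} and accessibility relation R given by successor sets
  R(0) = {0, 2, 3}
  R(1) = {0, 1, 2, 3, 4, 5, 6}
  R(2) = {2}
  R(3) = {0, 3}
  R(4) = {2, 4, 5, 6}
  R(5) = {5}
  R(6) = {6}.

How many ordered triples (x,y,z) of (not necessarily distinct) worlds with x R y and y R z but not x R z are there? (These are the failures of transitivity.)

Enumerating: (3,0,2).

1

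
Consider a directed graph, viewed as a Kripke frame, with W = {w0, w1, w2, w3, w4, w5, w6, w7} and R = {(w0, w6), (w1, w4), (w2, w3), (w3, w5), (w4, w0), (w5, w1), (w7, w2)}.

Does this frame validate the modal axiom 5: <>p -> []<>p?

No

By correspondence theory, 5 is valid on a frame iff R is Euclidean.
Euclidean: no — w0 R w6 and w0 R w6, but not w6 R w6.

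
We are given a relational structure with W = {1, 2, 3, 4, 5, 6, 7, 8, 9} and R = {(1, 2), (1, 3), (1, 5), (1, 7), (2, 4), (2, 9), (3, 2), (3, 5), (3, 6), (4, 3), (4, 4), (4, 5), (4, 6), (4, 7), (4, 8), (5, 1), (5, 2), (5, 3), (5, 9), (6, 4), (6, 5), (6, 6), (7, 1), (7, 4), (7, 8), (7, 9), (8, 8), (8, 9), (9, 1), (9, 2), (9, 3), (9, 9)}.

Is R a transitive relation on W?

No

Transitive: no — 1 R 2 and 2 R 4, but not 1 R 4.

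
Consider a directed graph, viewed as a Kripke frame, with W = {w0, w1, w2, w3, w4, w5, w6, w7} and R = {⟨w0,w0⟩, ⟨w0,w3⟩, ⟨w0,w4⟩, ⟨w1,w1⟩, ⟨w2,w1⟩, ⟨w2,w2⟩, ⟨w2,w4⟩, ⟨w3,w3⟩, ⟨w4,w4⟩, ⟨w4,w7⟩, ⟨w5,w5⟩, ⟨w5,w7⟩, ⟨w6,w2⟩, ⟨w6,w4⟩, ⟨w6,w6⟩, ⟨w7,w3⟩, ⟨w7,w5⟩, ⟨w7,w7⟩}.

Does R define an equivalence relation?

No

Reflexive: yes — every world is R-related to itself.
Symmetric: no — w0 R w3 but not w3 R w0.
Transitive: no — w0 R w4 and w4 R w7, but not w0 R w7.
So R is not an equivalence relation.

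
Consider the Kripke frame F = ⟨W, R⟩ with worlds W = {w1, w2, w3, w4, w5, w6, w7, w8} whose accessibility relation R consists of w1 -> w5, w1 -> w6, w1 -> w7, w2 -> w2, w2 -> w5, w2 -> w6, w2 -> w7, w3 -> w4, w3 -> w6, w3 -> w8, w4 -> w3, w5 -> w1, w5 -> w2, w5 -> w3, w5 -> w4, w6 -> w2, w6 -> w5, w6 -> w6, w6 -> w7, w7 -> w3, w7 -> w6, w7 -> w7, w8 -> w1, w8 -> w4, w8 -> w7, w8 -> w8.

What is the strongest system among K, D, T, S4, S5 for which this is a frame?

Serial (axiom D): yes — every world has a successor (e.g. w1 R w5).
Reflexive (axiom T): no — w1 is not related to itself.
Transitive (axiom 4): no — w1 R w5 and w5 R w2, but not w1 R w2.
Euclidean (axiom 5): no — w1 R w5 and w1 R w6, but not w5 R w6.
So F validates K, D; T would additionally require R to be reflexive. The strongest is D.

D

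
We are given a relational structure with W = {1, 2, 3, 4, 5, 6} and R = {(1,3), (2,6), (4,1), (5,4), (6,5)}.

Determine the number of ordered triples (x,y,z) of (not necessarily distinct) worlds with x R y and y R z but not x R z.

4

Enumerating: (2,6,5), (4,1,3), (5,4,1), (6,5,4).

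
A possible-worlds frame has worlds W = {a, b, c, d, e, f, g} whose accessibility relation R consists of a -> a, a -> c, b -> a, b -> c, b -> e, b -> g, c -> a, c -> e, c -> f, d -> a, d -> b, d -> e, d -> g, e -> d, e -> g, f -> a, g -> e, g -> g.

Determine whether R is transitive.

Transitive: no — a R c and c R e, but not a R e.

No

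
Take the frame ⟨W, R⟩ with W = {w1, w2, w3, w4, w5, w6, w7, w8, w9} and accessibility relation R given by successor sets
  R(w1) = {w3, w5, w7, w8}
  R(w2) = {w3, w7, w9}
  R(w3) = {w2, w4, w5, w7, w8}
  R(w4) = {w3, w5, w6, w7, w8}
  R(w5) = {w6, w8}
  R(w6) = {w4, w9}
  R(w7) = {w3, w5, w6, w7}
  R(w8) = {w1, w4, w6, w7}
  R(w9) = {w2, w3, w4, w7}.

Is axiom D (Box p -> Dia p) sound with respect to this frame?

Yes

The schema D characterises exactly the serial frames.
Serial: yes — every world has a successor (e.g. w1 R w3).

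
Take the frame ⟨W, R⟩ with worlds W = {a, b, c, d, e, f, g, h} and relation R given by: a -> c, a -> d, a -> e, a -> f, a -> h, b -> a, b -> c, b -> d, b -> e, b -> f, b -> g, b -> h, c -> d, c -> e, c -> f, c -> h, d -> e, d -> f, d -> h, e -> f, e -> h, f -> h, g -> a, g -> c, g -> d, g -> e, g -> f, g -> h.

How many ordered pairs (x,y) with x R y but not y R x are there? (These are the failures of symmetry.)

28

Enumerating: (a,c), (a,d), (a,e), (a,f), (a,h), (b,a), (b,c), (b,d), (b,e), (b,f), (b,g), (b,h), … and 16 more.
Total: 28.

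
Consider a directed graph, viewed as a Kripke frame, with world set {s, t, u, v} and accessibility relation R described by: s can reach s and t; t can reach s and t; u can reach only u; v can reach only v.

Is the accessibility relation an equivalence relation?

Yes

Reflexive: yes — every world is R-related to itself.
Symmetric: yes — every pair in R has its reverse in R.
Transitive: yes — every two-step R-path is closed by a direct edge.
So R is an equivalence relation.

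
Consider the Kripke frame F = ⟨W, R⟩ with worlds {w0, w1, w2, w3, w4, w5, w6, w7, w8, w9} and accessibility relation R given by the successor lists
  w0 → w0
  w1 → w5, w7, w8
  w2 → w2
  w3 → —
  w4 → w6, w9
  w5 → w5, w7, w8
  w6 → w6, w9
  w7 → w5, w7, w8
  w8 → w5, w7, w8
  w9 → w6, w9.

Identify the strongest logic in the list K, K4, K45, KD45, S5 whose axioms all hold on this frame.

Transitive (axiom 4): yes — every two-step R-path is closed by a direct edge.
Euclidean (axiom 5): yes — any two successors of a common world are R-related.
Serial (axiom D): no — w3 has no R-successor.
Reflexive (axiom T): no — w1 is not related to itself.
So F validates K, K4, K45; KD45 would additionally require R to be serial. The strongest is K45.

K45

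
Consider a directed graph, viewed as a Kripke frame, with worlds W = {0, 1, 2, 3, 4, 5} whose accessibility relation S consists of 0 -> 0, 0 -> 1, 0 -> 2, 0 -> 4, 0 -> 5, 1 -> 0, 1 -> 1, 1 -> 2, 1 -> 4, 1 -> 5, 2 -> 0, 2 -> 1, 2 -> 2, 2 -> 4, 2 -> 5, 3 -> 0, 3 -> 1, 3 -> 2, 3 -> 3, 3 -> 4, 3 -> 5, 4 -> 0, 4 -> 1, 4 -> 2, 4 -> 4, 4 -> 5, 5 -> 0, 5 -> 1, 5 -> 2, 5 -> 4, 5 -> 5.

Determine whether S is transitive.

Transitive: yes — every two-step S-path is closed by a direct edge.

Yes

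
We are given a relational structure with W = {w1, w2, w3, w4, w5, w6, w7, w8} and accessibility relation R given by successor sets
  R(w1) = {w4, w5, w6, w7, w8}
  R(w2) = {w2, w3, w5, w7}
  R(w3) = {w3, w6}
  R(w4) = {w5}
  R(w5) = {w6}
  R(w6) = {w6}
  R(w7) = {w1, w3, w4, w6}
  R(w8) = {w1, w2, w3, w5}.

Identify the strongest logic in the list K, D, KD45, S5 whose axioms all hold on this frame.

Serial (axiom D): yes — every world has a successor (e.g. w1 R w4).
Euclidean (axiom 5): no — w1 R w4 and w1 R w6, but not w4 R w6.
Transitive (axiom 4): no — w1 R w7 and w7 R w3, but not w1 R w3.
Reflexive (axiom T): no — w1 is not related to itself.
So F validates K, D; KD45 would additionally require R to be Euclidean and transitive. The strongest is D.

D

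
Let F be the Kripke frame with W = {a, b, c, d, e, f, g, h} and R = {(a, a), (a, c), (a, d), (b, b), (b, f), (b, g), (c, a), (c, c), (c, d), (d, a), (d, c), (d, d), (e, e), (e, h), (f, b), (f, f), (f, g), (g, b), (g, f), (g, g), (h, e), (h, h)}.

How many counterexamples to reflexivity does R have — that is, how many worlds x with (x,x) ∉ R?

0

R is reflexive; there are no such worlds.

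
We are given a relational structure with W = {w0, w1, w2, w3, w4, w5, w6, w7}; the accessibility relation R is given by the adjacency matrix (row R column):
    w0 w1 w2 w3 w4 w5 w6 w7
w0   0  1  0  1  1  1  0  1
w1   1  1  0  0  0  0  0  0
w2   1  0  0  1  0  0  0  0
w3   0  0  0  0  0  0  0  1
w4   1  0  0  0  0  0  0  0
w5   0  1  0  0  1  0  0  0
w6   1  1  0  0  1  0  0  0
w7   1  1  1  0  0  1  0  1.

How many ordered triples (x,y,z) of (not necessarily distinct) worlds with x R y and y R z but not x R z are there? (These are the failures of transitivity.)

Enumerating: (w0,w1,w0), (w0,w4,w0), (w0,w7,w0), (w0,w7,w2), (w1,w0,w3), (w1,w0,w4), (w1,w0,w5), (w1,w0,w7), (w2,w0,w1), (w2,w0,w4), (w2,w0,w5), (w2,w0,w7), … and 19 more.
Total: 31.

31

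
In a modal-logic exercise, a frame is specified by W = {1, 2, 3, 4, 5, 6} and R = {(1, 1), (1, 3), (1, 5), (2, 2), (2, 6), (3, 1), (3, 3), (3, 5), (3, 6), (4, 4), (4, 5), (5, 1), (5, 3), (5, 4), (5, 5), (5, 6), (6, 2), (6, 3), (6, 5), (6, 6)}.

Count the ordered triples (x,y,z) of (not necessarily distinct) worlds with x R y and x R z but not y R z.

14

Enumerating: (3,1,6), (3,6,1), (5,1,4), (5,1,6), (5,3,4), (5,4,1), (5,4,3), (5,4,6), (5,6,1), (5,6,4), (6,2,3), (6,2,5), (6,3,2), (6,5,2).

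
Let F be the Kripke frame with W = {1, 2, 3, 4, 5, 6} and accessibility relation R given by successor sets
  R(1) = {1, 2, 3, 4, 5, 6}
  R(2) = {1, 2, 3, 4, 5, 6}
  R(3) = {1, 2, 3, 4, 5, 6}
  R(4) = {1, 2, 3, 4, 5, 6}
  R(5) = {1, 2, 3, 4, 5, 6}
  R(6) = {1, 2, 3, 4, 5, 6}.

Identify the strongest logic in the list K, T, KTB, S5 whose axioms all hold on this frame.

S5

Reflexive (axiom T): yes — every world is R-related to itself.
Symmetric (axiom B): yes — every pair in R has its reverse in R.
Euclidean (axiom 5): yes — any two successors of a common world are R-related.
So F validates K, T, KTB, S5. The strongest is S5.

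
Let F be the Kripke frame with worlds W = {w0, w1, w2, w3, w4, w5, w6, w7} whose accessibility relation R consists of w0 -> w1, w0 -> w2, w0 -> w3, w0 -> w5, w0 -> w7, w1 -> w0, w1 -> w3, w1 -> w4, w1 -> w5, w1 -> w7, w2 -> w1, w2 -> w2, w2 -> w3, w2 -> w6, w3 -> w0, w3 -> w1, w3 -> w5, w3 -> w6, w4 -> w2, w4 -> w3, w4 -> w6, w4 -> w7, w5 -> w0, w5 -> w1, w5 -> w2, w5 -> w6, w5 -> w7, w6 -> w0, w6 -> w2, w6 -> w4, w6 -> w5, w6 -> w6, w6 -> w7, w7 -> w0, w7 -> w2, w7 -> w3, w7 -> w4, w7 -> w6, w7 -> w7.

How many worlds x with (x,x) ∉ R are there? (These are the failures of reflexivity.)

Enumerating: w0, w1, w3, w4, w5.

5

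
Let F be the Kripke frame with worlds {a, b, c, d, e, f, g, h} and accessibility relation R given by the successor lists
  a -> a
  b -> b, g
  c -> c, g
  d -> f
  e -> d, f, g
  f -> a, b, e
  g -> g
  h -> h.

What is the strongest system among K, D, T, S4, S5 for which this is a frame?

D

Serial (axiom D): yes — every world has a successor (e.g. a R a).
Reflexive (axiom T): no — d is not related to itself.
Transitive (axiom 4): no — d R f and f R a, but not d R a.
Euclidean (axiom 5): no — e R d and e R g, but not d R g.
So F validates K, D; T would additionally require R to be reflexive. The strongest is D.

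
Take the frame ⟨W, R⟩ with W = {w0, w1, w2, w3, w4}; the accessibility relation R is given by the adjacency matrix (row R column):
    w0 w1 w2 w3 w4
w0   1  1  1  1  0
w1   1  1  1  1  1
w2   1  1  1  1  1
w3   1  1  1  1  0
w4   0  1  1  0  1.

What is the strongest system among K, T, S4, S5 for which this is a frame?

Reflexive (axiom T): yes — every world is R-related to itself.
Transitive (axiom 4): no — w0 R w1 and w1 R w4, but not w0 R w4.
Euclidean (axiom 5): no — w1 R w0 and w1 R w4, but not w0 R w4.
So F validates K, T; S4 would additionally require R to be transitive. The strongest is T.

T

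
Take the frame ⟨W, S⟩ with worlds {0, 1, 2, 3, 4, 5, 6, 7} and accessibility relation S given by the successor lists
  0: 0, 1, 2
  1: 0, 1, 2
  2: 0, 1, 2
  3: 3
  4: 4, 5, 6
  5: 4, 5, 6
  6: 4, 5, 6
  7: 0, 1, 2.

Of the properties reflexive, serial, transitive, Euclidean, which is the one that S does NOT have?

reflexive

Reflexive: no — 7 is not related to itself.
Serial: yes — every world has a successor (e.g. 0 S 0).
Transitive: yes — every two-step S-path is closed by a direct edge.
Euclidean: yes — any two successors of a common world are S-related.
Only reflexive fails.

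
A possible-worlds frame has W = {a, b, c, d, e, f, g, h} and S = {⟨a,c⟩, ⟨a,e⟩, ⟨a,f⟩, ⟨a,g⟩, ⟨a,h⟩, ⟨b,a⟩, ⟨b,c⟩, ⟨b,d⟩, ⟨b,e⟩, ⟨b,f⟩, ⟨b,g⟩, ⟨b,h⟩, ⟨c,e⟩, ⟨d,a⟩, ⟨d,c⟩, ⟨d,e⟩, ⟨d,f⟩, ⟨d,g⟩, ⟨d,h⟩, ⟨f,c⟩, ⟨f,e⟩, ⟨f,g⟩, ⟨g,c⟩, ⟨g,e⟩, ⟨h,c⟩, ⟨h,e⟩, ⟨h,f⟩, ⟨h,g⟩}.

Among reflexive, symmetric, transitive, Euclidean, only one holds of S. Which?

transitive

Reflexive: no — a is not related to itself.
Symmetric: no — a S c but not c S a.
Transitive: yes — every two-step S-path is closed by a direct edge.
Euclidean: no — a S c and a S f, but not c S f.
Only transitive holds.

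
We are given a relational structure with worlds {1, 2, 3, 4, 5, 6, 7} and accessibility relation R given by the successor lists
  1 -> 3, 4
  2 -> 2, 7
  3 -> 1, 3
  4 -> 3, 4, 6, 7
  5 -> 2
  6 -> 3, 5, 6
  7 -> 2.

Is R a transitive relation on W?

No

Transitive: no — 1 R 4 and 4 R 6, but not 1 R 6.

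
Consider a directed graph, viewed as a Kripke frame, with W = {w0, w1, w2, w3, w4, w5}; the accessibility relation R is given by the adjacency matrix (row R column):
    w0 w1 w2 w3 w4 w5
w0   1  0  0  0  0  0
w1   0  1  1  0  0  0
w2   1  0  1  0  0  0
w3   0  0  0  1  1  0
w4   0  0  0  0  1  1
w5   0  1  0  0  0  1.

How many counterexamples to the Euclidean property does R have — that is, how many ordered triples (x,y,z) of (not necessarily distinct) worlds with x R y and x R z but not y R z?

Enumerating: (w1,w2,w1), (w2,w0,w2), (w3,w4,w3), (w4,w5,w4), (w5,w1,w5).

5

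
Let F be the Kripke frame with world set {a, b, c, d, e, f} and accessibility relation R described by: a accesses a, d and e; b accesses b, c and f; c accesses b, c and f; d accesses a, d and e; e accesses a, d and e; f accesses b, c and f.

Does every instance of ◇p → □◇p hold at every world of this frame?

By correspondence theory, 5 is valid on a frame iff R is Euclidean.
Euclidean: yes — any two successors of a common world are R-related.

Yes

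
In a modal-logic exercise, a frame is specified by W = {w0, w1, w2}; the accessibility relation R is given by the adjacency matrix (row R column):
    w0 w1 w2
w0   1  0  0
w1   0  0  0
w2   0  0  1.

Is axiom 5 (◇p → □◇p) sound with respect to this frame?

Axiom 5 corresponds to the accessibility relation being Euclidean.
Euclidean: yes — any two successors of a common world are R-related.

Yes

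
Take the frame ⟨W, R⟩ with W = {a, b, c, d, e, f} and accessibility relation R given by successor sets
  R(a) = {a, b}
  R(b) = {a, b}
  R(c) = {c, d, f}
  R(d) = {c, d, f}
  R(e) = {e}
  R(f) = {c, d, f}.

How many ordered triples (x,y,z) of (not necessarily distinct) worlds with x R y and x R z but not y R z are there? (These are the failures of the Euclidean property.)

R is Euclidean; there are no such tuples.

0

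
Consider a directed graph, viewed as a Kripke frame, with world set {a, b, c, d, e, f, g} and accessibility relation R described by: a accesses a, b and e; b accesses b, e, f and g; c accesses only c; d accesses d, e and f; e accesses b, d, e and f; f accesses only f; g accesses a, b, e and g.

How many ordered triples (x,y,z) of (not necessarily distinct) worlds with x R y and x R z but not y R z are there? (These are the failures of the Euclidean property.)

18

Enumerating: (a,b,a), (a,e,a), (b,e,g), (b,f,b), (b,f,e), (b,f,g), (b,g,f), (d,f,d), (d,f,e), (e,b,d), (e,d,b), (e,f,b), (e,f,d), (e,f,e), (g,a,g), (g,b,a), (g,e,a), (g,e,g).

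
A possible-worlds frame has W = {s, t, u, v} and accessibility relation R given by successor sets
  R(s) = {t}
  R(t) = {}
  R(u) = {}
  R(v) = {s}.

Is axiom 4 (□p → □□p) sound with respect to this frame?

The schema 4 characterises exactly the transitive frames.
Transitive: no — v R s and s R t, but not v R t.

No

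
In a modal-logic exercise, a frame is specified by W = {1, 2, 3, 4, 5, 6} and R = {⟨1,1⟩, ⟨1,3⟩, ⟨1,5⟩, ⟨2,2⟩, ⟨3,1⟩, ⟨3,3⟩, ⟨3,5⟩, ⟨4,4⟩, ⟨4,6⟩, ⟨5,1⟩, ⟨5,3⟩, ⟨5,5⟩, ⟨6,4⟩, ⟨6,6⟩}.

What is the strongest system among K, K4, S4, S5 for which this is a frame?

S5

Transitive (axiom 4): yes — every two-step R-path is closed by a direct edge.
Reflexive (axiom T): yes — every world is R-related to itself.
Euclidean (axiom 5): yes — any two successors of a common world are R-related.
So F validates K, K4, S4, S5. The strongest is S5.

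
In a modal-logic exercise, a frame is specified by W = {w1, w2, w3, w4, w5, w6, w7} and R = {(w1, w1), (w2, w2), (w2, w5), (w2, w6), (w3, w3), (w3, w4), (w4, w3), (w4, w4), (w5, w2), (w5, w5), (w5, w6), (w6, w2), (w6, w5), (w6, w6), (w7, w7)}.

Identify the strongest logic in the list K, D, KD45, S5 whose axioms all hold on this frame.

S5

Serial (axiom D): yes — every world has a successor (e.g. w1 R w1).
Euclidean (axiom 5): yes — any two successors of a common world are R-related.
Transitive (axiom 4): yes — every two-step R-path is closed by a direct edge.
Reflexive (axiom T): yes — every world is R-related to itself.
So F validates K, D, KD45, S5. The strongest is S5.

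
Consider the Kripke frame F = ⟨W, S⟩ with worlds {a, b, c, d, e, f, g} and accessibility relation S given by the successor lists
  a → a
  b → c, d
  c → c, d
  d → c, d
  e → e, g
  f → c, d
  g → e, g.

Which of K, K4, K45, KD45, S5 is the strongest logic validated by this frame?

Transitive (axiom 4): yes — every two-step S-path is closed by a direct edge.
Euclidean (axiom 5): yes — any two successors of a common world are S-related.
Serial (axiom D): yes — every world has a successor (e.g. a S a).
Reflexive (axiom T): no — b is not related to itself.
So F validates K, K4, K45, KD45; S5 would additionally require S to be reflexive. The strongest is KD45.

KD45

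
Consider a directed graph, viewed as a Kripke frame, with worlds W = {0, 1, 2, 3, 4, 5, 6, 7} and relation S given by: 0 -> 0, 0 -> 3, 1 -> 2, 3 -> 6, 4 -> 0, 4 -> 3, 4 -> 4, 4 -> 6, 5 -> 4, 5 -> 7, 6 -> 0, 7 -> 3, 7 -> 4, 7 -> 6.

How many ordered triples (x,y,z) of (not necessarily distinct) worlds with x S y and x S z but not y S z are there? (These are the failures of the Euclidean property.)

19

Enumerating: (0,3,0), (0,3,3), (1,2,2), (3,6,6), (4,0,4), (4,0,6), (4,3,0), (4,3,3), (4,3,4), (4,6,3), (4,6,4), (4,6,6), … and 7 more.
Total: 19.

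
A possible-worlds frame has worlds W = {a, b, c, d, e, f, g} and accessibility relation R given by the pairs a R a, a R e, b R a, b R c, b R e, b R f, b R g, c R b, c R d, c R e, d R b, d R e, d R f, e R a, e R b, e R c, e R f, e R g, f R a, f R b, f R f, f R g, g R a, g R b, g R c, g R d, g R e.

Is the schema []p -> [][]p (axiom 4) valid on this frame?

No

By correspondence theory, 4 is valid on a frame iff R is transitive.
Transitive: no — a R e and e R b, but not a R b.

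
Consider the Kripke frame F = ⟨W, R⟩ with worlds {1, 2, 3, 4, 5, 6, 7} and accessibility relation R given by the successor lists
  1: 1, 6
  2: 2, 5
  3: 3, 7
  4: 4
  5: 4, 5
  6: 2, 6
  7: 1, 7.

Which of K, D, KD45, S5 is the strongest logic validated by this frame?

Serial (axiom D): yes — every world has a successor (e.g. 1 R 1).
Euclidean (axiom 5): no — 1 R 6 and 1 R 1, but not 6 R 1.
Transitive (axiom 4): no — 1 R 6 and 6 R 2, but not 1 R 2.
Reflexive (axiom T): yes — every world is R-related to itself.
So F validates K, D; KD45 would additionally require R to be Euclidean and transitive. The strongest is D.

D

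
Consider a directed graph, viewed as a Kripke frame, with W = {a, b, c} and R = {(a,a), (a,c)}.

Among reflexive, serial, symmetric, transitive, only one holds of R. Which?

Reflexive: no — b is not related to itself.
Serial: no — b has no R-successor.
Symmetric: no — a R c but not c R a.
Transitive: yes — every two-step R-path is closed by a direct edge.
Only transitive holds.

transitive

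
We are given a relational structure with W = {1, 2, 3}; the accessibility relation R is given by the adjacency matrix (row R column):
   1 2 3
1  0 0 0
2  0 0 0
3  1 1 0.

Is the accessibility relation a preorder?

No

Reflexive: no — 1 is not related to itself.
Transitive: yes — every two-step R-path is closed by a direct edge.
So R is not a preorder.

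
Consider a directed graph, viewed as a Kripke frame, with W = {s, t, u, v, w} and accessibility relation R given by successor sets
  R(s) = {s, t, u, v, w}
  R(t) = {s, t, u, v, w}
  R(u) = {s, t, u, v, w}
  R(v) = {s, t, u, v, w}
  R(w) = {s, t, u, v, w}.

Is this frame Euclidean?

Yes

Euclidean: yes — any two successors of a common world are R-related.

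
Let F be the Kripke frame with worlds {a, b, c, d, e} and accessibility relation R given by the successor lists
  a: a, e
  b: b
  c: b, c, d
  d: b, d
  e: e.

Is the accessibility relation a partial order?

Yes

Reflexive: yes — every world is R-related to itself.
Transitive: yes — every two-step R-path is closed by a direct edge.
Antisymmetric: yes — no distinct pair is related both ways.
So R is a partial order.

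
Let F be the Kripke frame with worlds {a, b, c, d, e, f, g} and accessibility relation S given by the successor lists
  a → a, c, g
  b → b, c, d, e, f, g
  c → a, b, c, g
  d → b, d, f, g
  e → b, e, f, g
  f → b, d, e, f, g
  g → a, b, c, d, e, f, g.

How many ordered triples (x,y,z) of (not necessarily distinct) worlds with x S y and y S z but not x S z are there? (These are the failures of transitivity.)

Enumerating: (a,c,b), (a,g,b), (a,g,d), (a,g,e), (a,g,f), (b,c,a), (b,g,a), (c,b,d), (c,b,e), (c,b,f), (c,g,d), (c,g,e), … and 16 more.
Total: 28.

28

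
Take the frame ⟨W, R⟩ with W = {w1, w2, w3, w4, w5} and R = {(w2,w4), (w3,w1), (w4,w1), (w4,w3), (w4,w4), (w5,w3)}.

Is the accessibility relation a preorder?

Reflexive: no — w1 is not related to itself.
Transitive: no — w2 R w4 and w4 R w1, but not w2 R w1.
So R is not a preorder.

No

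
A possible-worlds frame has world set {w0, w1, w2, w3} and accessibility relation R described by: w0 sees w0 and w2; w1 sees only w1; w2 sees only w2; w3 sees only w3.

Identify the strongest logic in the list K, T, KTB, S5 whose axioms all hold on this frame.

T

Reflexive (axiom T): yes — every world is R-related to itself.
Symmetric (axiom B): no — w0 R w2 but not w2 R w0.
Euclidean (axiom 5): no — w0 R w2 and w0 R w0, but not w2 R w0.
So F validates K, T; KTB would additionally require R to be symmetric. The strongest is T.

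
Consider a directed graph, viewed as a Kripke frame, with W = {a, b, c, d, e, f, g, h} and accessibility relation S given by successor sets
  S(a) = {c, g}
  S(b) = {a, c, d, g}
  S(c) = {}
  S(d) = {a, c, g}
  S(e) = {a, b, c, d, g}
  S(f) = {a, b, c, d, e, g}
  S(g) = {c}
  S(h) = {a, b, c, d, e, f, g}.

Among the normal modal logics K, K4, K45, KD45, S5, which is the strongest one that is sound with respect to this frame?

K4

Transitive (axiom 4): yes — every two-step S-path is closed by a direct edge.
Euclidean (axiom 5): no — a S c and a S g, but not c S g.
Serial (axiom D): no — c has no S-successor.
Reflexive (axiom T): no — a is not related to itself.
So F validates K, K4; K45 would additionally require S to be Euclidean. The strongest is K4.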